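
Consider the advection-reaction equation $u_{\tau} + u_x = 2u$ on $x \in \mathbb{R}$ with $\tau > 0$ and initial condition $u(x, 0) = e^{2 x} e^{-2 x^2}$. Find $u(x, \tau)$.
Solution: Substitute $u = e^{2x}w$.
Then $u_x = e^{2x}(w_x + 2w)$, $u_{\tau} = e^{2x}w_{\tau}$; substituting and dividing by $e^{2x}$, the lower-order terms cancel: $w_{\tau} + w_x = 0$ (standard advection equation).
Data for $w$: $w(x,0) = e^{-2x}u(x,0) = e^{-2 x^2}$.
By characteristics ($dx/d\tau = 1$), $w(x,\tau) = f(x - \tau)$ with $f = w( \cdot , 0)$.
So $w(x,\tau) = e^{-2 (x - \tau)^2}$, and $u(x,\tau) = e^{2x}w(x,\tau)$.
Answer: $u(x, \tau) = e^{2 x} e^{-2 (-\tau + x)^2}$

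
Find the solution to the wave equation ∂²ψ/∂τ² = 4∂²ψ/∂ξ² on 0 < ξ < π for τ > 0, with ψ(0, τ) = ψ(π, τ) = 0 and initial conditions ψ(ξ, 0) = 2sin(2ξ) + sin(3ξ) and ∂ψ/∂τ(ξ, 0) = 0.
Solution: Separating variables: ψ = Σ [A_n cos(ω_n τ) + B_n sin(ω_n τ)] sin(nξ), ω_n = 2n. From ICs: A_2=2, A_3=1.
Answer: ψ(ξ, τ) = 2sin(2ξ)cos(4τ) + sin(3ξ)cos(6τ)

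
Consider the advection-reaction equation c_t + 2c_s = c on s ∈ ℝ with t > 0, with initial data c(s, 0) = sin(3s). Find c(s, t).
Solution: Substitute c = exp(t)u, i.e. u = exp(-t)c.
By the product rule, c_t = exp(t)(u_t + u), c_s = exp(t)u_s.
Substituting into the PDE and dividing by exp(t): u_t + u + 2u_s = u.
The lower-order terms cancel, leaving the standard advection equation u_t + 2u_s = 0.
Initial data for u: u(s,0) = c(s,0) = sin(3s).
Solve for u:
  By method of characteristics (waves move right with speed 2):
  Along characteristics s - 2t = const, u is constant, so u(s,t) = f(s - 2t) with f = u(·, 0).
Hence u(s,t) = sin(3s - 6t).
Transform back: c(s,t) = exp(t)u(s,t).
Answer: c(s, t) = exp(t)sin(3s - 6t)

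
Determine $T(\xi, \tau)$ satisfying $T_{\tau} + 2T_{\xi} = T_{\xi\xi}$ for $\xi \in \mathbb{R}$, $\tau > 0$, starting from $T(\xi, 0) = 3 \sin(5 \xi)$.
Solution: Moving frame: $\eta = \xi - 2\tau$, $\sigma = \tau$, $T = u(\eta,\sigma)$, so $T_{\tau} = u_{\sigma} - 2u_{\eta}$ and $T_{\xi\xi} = u_{\eta\eta}$.
Hence $T_{\tau} + 2T_{\xi} = u_{\sigma}$ and the PDE becomes the heat equation $u_{\sigma} = u_{\eta\eta}$ on $\eta \in \mathbb{R}$.
Initial data: $u(\eta,0) = T(\eta,0) = 3 \sin(5 \eta)$. Each mode $\sin(n\eta)$ decays as $e^{-n^2\sigma}$ on $\mathbb{R}$, so $u(\eta,\sigma) = \sum c_n e^{-n^2\sigma} \sin(n\eta)$ with $c_5=3$: $u(\eta,\sigma) = 3 e^{-25 \sigma} \sin(5 \eta)$.
Substituting back: $T(\xi,\tau) = u(\xi - 2\tau, \tau)$.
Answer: $T(\xi, \tau) = -3 e^{-25 \tau} \sin(10 \tau - 5 \xi)$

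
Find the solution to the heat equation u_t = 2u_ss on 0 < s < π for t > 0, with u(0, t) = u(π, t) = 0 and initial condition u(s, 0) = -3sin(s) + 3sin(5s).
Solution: Using separation of variables u = X(s)T(t):
Eigenfunctions: sin(ns), n = 1, 2, 3, ...
General solution: u(s, t) = Σ c_n sin(ns) exp(-2n² t)
Matching u(s,0) = -3sin(s) + 3sin(5s) term by term: c_1=-3, c_5=3.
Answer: u(s, t) = -3exp(-2t)sin(s) + 3exp(-50t)sin(5s)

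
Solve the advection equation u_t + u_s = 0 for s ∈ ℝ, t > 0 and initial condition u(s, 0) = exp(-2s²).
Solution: By characteristics (ds/dt = 1), u(s,t) = f(s - t) with f = u(·, 0).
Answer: u(s, t) = exp(-2(s - t)²)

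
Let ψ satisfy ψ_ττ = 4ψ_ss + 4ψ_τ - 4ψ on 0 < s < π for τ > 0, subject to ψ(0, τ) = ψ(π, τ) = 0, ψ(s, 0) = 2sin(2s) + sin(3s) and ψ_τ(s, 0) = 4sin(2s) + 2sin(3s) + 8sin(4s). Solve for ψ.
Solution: Substitute ψ = exp(2τ)u.
Then ψ_τ = exp(2τ)(u_τ + 2u), ψ_ττ = exp(2τ)(u_ττ + 4u_τ + 4u), ψ_ss = exp(2τ)u_ss; substituting and dividing by exp(2τ), the lower-order terms cancel: u_ττ = 4u_ss (standard wave equation).
Data for u: u(s,0) = ψ(s,0) = 2sin(2s) + sin(3s); u_τ(s,0) = ψ_τ(s,0) - 2ψ(s,0) = 8sin(4s). The boundary conditions carry over: u(0,τ) = u(π,τ) = 0.
Separating variables: u = Σ [A_n cos(ω_n τ) + B_n sin(ω_n τ)] sin(ns), ω_n = 2n. From ICs (B_n = velocity coefficient / ω_n): A_2=2, A_3=1, B_4=1.
So u(s,τ) = 2sin(2s)cos(4τ) + sin(3s)cos(6τ) + sin(4s)sin(8τ), and ψ(s,τ) = exp(2τ)u(s,τ).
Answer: ψ(s, τ) = 2exp(2τ)sin(2s)cos(4τ) + exp(2τ)sin(3s)cos(6τ) + exp(2τ)sin(4s)sin(8τ)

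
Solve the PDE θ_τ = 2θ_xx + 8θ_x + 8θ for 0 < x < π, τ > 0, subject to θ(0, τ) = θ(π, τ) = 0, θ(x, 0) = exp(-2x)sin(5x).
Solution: Substitute θ = exp(-2x)u.
Then θ_x = exp(-2x)(u_x - 2u), θ_xx = exp(-2x)(u_xx - 4u_x + 4u), θ_τ = exp(-2x)u_τ; substituting and dividing by exp(-2x), the lower-order terms cancel: u_τ = 2u_xx (standard heat equation).
Data for u: u(x,0) = exp(2x)θ(x,0) = sin(5x). The boundary conditions carry over: u(0,τ) = u(π,τ) = 0.
Separating variables: u = Σ c_n exp(-2n²τ) sin(nx). From u(x,0) = sin(5x): c_5=1.
So u(x,τ) = exp(-50τ)sin(5x), and θ(x,τ) = exp(-2x)u(x,τ).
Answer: θ(x, τ) = exp(-2x)exp(-50τ)sin(5x)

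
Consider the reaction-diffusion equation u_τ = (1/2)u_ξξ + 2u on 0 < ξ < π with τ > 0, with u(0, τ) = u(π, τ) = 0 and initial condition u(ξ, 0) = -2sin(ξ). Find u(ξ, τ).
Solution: Substitute u = exp(2τ)w.
Then u_τ = exp(2τ)(w_τ + 2w), u_ξξ = exp(2τ)w_ξξ; substituting and dividing by exp(2τ), the lower-order terms cancel: w_τ = (1/2)w_ξξ (standard heat equation).
Data for w: w(ξ,0) = u(ξ,0) = -2sin(ξ). The boundary conditions carry over: w(0,τ) = w(π,τ) = 0.
Separating variables: w = Σ c_n exp(-n²τ/2) sin(nξ). From w(ξ,0) = -2sin(ξ): c_1=-2.
So w(ξ,τ) = -2exp(-τ/2)sin(ξ), and u(ξ,τ) = exp(2τ)w(ξ,τ).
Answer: u(ξ, τ) = -2exp(3τ/2)sin(ξ)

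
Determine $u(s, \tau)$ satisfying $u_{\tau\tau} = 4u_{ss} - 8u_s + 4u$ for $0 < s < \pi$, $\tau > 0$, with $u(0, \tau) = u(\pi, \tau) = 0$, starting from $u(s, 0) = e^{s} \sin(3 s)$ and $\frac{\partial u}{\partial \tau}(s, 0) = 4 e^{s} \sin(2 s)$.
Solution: Substitute $u = e^{s}w$, i.e. $w = e^{-s}u$.
By the product rule, $u_s = e^{s}(w_s + w)$, $u_{ss} = e^{s}(w_{ss} + 2w_s + w)$, $u_{\tau\tau} = e^{s}w_{\tau\tau}$.
Substituting into the PDE and dividing by $e^{s}$: $w_{\tau\tau} = 4(w_{ss} + 2w_s + w) - 8(w_s + w) + 4w$.
The lower-order terms cancel, leaving the standard wave equation $w_{\tau\tau} = 4w_{ss}$.
Initial data for $w$: $w(s,0) = e^{-s}u(s,0) = \sin(3 s)$; $w_{\tau}(s,0) = e^{-s}u_{\tau}(s,0) = 4 \sin(2 s)$. The boundary conditions carry over: $w(0,\tau) = w(\pi,\tau) = 0$.
Solve for $w$:
  Using separation of variables $w = X(s)T(\tau)$:
  Eigenfunctions: $\sin(ns)$, $n = 1, 2, 3, \ldots$
  General solution: $w(s, \tau) = \sum [A_n \cos(2n \tau) + B_n \sin(2n \tau)] \sin(ns)$
  From $w(s,0) = \sin(3 s)$: $A_3=1$. From $w_{\tau}(s,0) = 4 \sin(2 s)$, using $w_{\tau}(s,0) = \sum \omega_n B_n \sin(ns)$ with $\omega_n = 2n$: $B_2 = 4/4 = 1$.
Hence $w(s,\tau) = \sin(2 s) \sin(4 \tau) + \sin(3 s) \cos(6 \tau)$.
Transform back: $u(s,\tau) = e^{s}w(s,\tau)$.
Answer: $u(s, \tau) = e^{s} \sin(4 \tau) \sin(2 s) + e^{s} \sin(3 s) \cos(6 \tau)$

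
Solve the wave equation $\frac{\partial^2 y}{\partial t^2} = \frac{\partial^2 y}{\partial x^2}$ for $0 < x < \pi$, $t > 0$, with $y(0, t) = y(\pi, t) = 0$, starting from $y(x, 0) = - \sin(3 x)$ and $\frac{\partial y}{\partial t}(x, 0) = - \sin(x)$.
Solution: Separating variables: $y = \sum [A_n \cos(\omega_n t) + B_n \sin(\omega_n t)] \sin(nx)$, $\omega_n = n$. From ICs ($B_n$ = velocity coefficient / $\omega_n$): $A_3=-1, B_1=-1$.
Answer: $y(x, t) = - \sin(t) \sin(x) -  \sin(3 x) \cos(3 t)$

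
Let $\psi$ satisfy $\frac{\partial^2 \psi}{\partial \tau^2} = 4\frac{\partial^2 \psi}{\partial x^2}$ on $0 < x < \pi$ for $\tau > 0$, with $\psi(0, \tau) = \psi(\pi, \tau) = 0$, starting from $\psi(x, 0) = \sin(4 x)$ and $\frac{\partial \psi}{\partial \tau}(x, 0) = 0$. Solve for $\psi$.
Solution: Separating variables: $\psi = \sum [A_n \cos(\omega_n \tau) + B_n \sin(\omega_n \tau)] \sin(nx)$, $\omega_n = 2n$. From ICs: $A_4=1$.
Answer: $\psi(x, \tau) = \sin(4 x) \cos(8 \tau)$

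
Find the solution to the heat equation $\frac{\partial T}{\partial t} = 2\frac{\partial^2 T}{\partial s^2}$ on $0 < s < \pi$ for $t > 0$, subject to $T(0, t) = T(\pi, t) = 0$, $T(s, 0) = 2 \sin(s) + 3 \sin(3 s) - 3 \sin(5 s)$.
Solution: Using separation of variables $T = X(s)G(t)$:
Eigenfunctions: $\sin(ns)$, $n = 1, 2, 3, \ldots$
General solution: $T(s, t) = \sum c_n \sin(ns) e^{-2n^2 t}$
Matching $T(s,0) = 2 \sin(s) + 3 \sin(3 s) - 3 \sin(5 s)$ term by term: $c_1=2, c_3=3, c_5=-3$.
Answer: $T(s, t) = 2 e^{-2 t} \sin(s) + 3 e^{-18 t} \sin(3 s) - 3 e^{-50 t} \sin(5 s)$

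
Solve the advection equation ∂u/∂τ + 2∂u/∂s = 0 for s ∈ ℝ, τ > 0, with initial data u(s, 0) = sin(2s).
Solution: By method of characteristics (waves move right with speed 2):
Along characteristics s - 2τ = const, u is constant, so u(s,τ) = f(s - 2τ) with f = u(·, 0).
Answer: u(s, τ) = sin(2s - 4τ)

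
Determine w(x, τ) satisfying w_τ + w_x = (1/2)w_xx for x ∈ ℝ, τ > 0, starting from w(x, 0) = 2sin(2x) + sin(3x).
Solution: Moving frame: η = x - τ, σ = τ, w = u(η,σ), so w_τ = u_σ - u_η and w_xx = u_ηη.
Hence w_τ + w_x = u_σ and the PDE becomes the heat equation u_σ = (1/2)u_ηη on η ∈ ℝ.
Initial data: u(η,0) = w(η,0) = 2sin(2η) + sin(3η). Each mode sin(nη) decays as exp(-n²σ/2) on ℝ, so u(η,σ) = Σ c_n exp(-n²σ/2) sin(nη) with c_2=2, c_3=1: u(η,σ) = 2exp(-2σ)sin(2η) + exp(-9σ/2)sin(3η).
Substituting back: w(x,τ) = u(x - τ, τ).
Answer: w(x, τ) = 2exp(-2τ)sin(2x - 2τ) + exp(-9τ/2)sin(3x - 3τ)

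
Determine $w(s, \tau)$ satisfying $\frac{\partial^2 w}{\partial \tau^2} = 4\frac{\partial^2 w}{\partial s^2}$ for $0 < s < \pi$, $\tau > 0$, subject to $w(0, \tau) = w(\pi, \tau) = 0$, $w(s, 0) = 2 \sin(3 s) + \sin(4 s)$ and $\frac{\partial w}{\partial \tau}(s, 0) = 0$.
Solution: Separating variables: $w = \sum [A_n \cos(\omega_n \tau) + B_n \sin(\omega_n \tau)] \sin(ns)$, $\omega_n = 2n$. From ICs: $A_3=2, A_4=1$.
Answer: $w(s, \tau) = 2 \sin(3 s) \cos(6 \tau) + \sin(4 s) \cos(8 \tau)$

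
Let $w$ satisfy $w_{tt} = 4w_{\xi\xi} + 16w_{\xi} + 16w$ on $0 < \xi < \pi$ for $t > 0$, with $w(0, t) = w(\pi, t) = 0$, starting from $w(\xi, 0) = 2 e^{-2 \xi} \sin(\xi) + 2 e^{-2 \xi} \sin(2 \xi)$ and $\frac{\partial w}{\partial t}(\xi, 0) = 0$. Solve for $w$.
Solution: Substitute $w = e^{-2\xi}u$, i.e. $u = e^{2\xi}w$.
By the product rule, $w_{\xi} = e^{-2\xi}(u_{\xi} - 2u)$, $w_{\xi\xi} = e^{-2\xi}(u_{\xi\xi} - 4u_{\xi} + 4u)$, $w_{tt} = e^{-2\xi}u_{tt}$.
Substituting into the PDE and dividing by $e^{-2\xi}$: $u_{tt} = 4(u_{\xi\xi} - 4u_{\xi} + 4u) + 16(u_{\xi} - 2u) + 16u$.
The lower-order terms cancel, leaving the standard wave equation $u_{tt} = 4u_{\xi\xi}$.
Initial data for $u$: $u(\xi,0) = e^{2\xi}w(\xi,0) = 2 \sin(\xi) + 2 \sin(2 \xi)$; $u_t(\xi,0) = e^{2\xi}w_t(\xi,0) = 0$. The boundary conditions carry over: $u(0,t) = u(\pi,t) = 0$.
Solve for $u$:
  Using separation of variables $u = X(\xi)T(t)$:
  Eigenfunctions: $\sin(n\xi)$, $n = 1, 2, 3, \ldots$
  General solution: $u(\xi, t) = \sum [A_n \cos(2n t) + B_n \sin(2n t)] \sin(n\xi)$
  From $u(\xi,0) = 2 \sin(\xi) + 2 \sin(2 \xi)$: $A_1=2, A_2=2$. From $u_t(\xi,0) = 0$: all $B_n = 0$.
Hence $u(\xi,t) = 2 \sin(\xi) \cos(2 t) + 2 \sin(2 \xi) \cos(4 t)$.
Transform back: $w(\xi,t) = e^{-2\xi}u(\xi,t)$.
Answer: $w(\xi, t) = 2 e^{-2 \xi} \sin(\xi) \cos(2 t) + 2 e^{-2 \xi} \sin(2 \xi) \cos(4 t)$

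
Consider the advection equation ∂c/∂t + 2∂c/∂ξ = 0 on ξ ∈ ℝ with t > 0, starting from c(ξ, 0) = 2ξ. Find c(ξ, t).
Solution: By characteristics (dξ/dt = 2), c(ξ,t) = f(ξ - 2t) with f = c(·, 0).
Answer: c(ξ, t) = -4t + 2ξ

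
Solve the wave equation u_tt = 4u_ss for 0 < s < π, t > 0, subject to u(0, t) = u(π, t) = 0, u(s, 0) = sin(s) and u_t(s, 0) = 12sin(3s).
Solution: Using separation of variables u = X(s)T(t):
Eigenfunctions: sin(ns), n = 1, 2, 3, ...
General solution: u(s, t) = Σ [A_n cos(2n t) + B_n sin(2n t)] sin(ns)
From u(s,0) = sin(s): A_1=1. From u_t(s,0) = 12sin(3s), using u_t(s,0) = Σ ω_n B_n sin(ns) with ω_n = 2n: B_3 = 12/6 = 2.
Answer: u(s, t) = sin(s)cos(2t) + 2sin(3s)sin(6t)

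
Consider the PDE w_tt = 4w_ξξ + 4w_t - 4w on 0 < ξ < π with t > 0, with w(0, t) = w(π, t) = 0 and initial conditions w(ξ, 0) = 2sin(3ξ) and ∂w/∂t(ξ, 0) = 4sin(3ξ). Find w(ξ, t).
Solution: Substitute w = exp(2t)u.
Then w_t = exp(2t)(u_t + 2u), w_tt = exp(2t)(u_tt + 4u_t + 4u), w_ξξ = exp(2t)u_ξξ; substituting and dividing by exp(2t), the lower-order terms cancel: u_tt = 4u_ξξ (standard wave equation).
Data for u: u(ξ,0) = w(ξ,0) = 2sin(3ξ); u_t(ξ,0) = w_t(ξ,0) - 2w(ξ,0) = 0. The boundary conditions carry over: u(0,t) = u(π,t) = 0.
Separating variables: u = Σ [A_n cos(ω_n t) + B_n sin(ω_n t)] sin(nξ), ω_n = 2n. From ICs: A_3=2.
So u(ξ,t) = 2sin(3ξ)cos(6t), and w(ξ,t) = exp(2t)u(ξ,t).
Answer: w(ξ, t) = 2exp(2t)sin(3ξ)cos(6t)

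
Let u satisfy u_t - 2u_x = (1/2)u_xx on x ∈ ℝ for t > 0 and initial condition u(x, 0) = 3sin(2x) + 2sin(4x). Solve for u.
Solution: Moving frame: η = x + 2t, σ = t, u = w(η,σ), so u_t = w_σ + 2w_η and u_xx = w_ηη.
Hence u_t - 2u_x = w_σ and the PDE becomes the heat equation w_σ = (1/2)w_ηη on η ∈ ℝ.
Initial data: w(η,0) = u(η,0) = 3sin(2η) + 2sin(4η). Each mode sin(nη) decays as exp(-n²σ/2) on ℝ, so w(η,σ) = Σ c_n exp(-n²σ/2) sin(nη) with c_2=3, c_4=2: w(η,σ) = 3exp(-2σ)sin(2η) + 2exp(-8σ)sin(4η).
Substituting back: u(x,t) = w(x + 2t, t).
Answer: u(x, t) = 3exp(-2t)sin(4t + 2x) + 2exp(-8t)sin(8t + 4x)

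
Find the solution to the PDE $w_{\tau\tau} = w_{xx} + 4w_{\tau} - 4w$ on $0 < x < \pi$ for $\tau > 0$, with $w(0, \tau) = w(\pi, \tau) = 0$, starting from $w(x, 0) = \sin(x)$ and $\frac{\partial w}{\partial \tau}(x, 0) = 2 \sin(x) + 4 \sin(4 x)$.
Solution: Substitute $w = e^{2\tau}u$, i.e. $u = e^{-2\tau}w$.
By the product rule, $w_{\tau} = e^{2\tau}(u_{\tau} + 2u)$, $w_{\tau\tau} = e^{2\tau}(u_{\tau\tau} + 4u_{\tau} + 4u)$, $w_{xx} = e^{2\tau}u_{xx}$.
Substituting into the PDE and dividing by $e^{2\tau}$: $u_{\tau\tau} + 4u_{\tau} + 4u = u_{xx} + 4(u_{\tau} + 2u) - 4u$.
The lower-order terms cancel, leaving the standard wave equation $u_{\tau\tau} = u_{xx}$.
Initial data for $u$: $u(x,0) = w(x,0) = \sin(x)$; $u_{\tau}(x,0) = w_{\tau}(x,0) - 2w(x,0) = 4 \sin(4 x)$. The boundary conditions carry over: $u(0,\tau) = u(\pi,\tau) = 0$.
Solve for $u$:
  Using separation of variables $u = X(x)T(\tau)$:
  Eigenfunctions: $\sin(nx)$, $n = 1, 2, 3, \ldots$
  General solution: $u(x, \tau) = \sum [A_n \cos(n \tau) + B_n \sin(n \tau)] \sin(nx)$
  From $u(x,0) = \sin(x)$: $A_1=1$. From $u_{\tau}(x,0) = 4 \sin(4 x)$, using $u_{\tau}(x,0) = \sum \omega_n B_n \sin(nx)$ with $\omega_n = n$: $B_4 = 4/4 = 1$.
Hence $u(x,\tau) = \sin(x) \cos(\tau) + \sin(4 x) \sin(4 \tau)$.
Transform back: $w(x,\tau) = e^{2\tau}u(x,\tau)$.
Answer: $w(x, \tau) = e^{2 \tau} \sin(4 \tau) \sin(4 x) + e^{2 \tau} \sin(x) \cos(\tau)$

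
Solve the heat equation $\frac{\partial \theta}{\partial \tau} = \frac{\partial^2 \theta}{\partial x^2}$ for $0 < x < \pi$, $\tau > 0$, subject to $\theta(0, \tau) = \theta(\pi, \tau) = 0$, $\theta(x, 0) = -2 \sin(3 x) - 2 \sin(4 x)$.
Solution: Using separation of variables $\theta = X(x)G(\tau)$:
Eigenfunctions: $\sin(nx)$, $n = 1, 2, 3, \ldots$
General solution: $\theta(x, \tau) = \sum c_n \sin(nx) e^{-n^2 \tau}$
Matching $\theta(x,0) = -2 \sin(3 x) - 2 \sin(4 x)$ term by term: $c_3=-2, c_4=-2$.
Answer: $\theta(x, \tau) = -2 e^{-9 \tau} \sin(3 x) - 2 e^{-16 \tau} \sin(4 x)$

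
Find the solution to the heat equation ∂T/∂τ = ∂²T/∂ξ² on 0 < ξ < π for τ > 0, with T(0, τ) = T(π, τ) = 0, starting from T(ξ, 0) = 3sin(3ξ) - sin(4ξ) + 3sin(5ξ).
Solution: Separating variables: T = Σ c_n exp(-n²τ) sin(nξ). From T(ξ,0) = 3sin(3ξ) - sin(4ξ) + 3sin(5ξ): c_3=3, c_4=-1, c_5=3.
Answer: T(ξ, τ) = 3exp(-9τ)sin(3ξ) - exp(-16τ)sin(4ξ) + 3exp(-25τ)sin(5ξ)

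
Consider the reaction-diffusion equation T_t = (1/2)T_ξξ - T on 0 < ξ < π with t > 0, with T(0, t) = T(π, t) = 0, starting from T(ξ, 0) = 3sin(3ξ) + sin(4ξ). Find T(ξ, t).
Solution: Substitute T = exp(-t)u.
Then T_t = exp(-t)(u_t - u), T_ξξ = exp(-t)u_ξξ; substituting and dividing by exp(-t), the lower-order terms cancel: u_t = (1/2)u_ξξ (standard heat equation).
Data for u: u(ξ,0) = T(ξ,0) = 3sin(3ξ) + sin(4ξ). The boundary conditions carry over: u(0,t) = u(π,t) = 0.
Separating variables: u = Σ c_n exp(-n²t/2) sin(nξ). From u(ξ,0) = 3sin(3ξ) + sin(4ξ): c_3=3, c_4=1.
So u(ξ,t) = exp(-8t)sin(4ξ) + 3exp(-9t/2)sin(3ξ), and T(ξ,t) = exp(-t)u(ξ,t).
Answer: T(ξ, t) = exp(-9t)sin(4ξ) + 3exp(-11t/2)sin(3ξ)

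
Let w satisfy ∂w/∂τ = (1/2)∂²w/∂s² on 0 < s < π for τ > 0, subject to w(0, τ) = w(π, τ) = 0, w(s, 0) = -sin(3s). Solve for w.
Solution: Separating variables: w = Σ c_n exp(-n²τ/2) sin(ns). From w(s,0) = -sin(3s): c_3=-1.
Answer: w(s, τ) = -exp(-9τ/2)sin(3s)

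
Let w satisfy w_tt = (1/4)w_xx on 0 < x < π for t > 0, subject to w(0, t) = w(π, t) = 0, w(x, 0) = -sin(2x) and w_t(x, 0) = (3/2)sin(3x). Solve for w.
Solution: Using separation of variables w = X(x)T(t):
Eigenfunctions: sin(nx), n = 1, 2, 3, ...
General solution: w(x, t) = Σ [A_n cos(n t/2) + B_n sin(n t/2)] sin(nx)
From w(x,0) = -sin(2x): A_2=-1. From w_t(x,0) = (3/2)sin(3x), using w_t(x,0) = Σ ω_n B_n sin(nx) with ω_n = n/2: B_3 = (3/2)/(3/2) = 1.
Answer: w(x, t) = sin(3t/2)sin(3x) - sin(2x)cos(t)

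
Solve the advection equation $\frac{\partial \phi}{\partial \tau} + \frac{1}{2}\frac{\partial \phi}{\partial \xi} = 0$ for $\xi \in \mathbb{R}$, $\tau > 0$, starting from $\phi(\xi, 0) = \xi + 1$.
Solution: By method of characteristics (waves move right with speed 1/2):
Along characteristics $\xi - \frac{1}{2}\tau =$ const, $\phi$ is constant, so $\phi(\xi,\tau) = f(\xi - \frac{1}{2}\tau)$ with $f = \phi( \cdot , 0)$.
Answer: $\phi(\xi, \tau) = -\frac{1}{2} \tau + \xi + 1$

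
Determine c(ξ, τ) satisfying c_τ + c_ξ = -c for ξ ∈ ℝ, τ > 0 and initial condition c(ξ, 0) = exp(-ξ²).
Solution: Substitute c = exp(-τ)u, i.e. u = exp(τ)c.
By the product rule, c_τ = exp(-τ)(u_τ - u), c_ξ = exp(-τ)u_ξ.
Substituting into the PDE and dividing by exp(-τ): u_τ - u + u_ξ = -u.
The lower-order terms cancel, leaving the standard advection equation u_τ + u_ξ = 0.
Initial data for u: u(ξ,0) = c(ξ,0) = exp(-ξ²).
Solve for u:
  By method of characteristics (waves move right with speed 1):
  Along characteristics ξ - τ = const, u is constant, so u(ξ,τ) = f(ξ - τ) with f = u(·, 0).
Hence u(ξ,τ) = exp(-(ξ - τ)²).
Transform back: c(ξ,τ) = exp(-τ)u(ξ,τ).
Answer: c(ξ, τ) = exp(-τ)exp(-(ξ - τ)²)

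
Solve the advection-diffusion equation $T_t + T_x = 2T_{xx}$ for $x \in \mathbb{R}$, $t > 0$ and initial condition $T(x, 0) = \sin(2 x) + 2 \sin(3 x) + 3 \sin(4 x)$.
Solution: Change to a moving frame: let $\eta = x - t$, $\sigma = t$ and write $T(x,t) = u(\eta,\sigma)$.
By the chain rule $T_t = u_{\sigma} - u_{\eta}$, $T_x = u_{\eta}$, $T_{xx} = u_{\eta\eta}$.
Then $T_t + T_x = u_{\sigma}$: the advection term cancels and the PDE becomes the heat equation $u_{\sigma} = 2u_{\eta\eta}$ on $\eta \in \mathbb{R}$.
Initial data: $u(\eta,0) = T(\eta,0) = \sin(2 \eta) + 2 \sin(3 \eta) + 3 \sin(4 \eta)$.
On $\eta \in \mathbb{R}$ each mode satisfies $(\sin(n\eta))'' = -n^2 \sin(n\eta)$, so $e^{-2n^2\sigma} \sin(n\eta)$ solves the heat equation; by superposition $u(\eta,\sigma) = \sum c_n e^{-2n^2\sigma} \sin(n\eta)$.
Reading off the coefficients: $c_2=1, c_3=2, c_4=3$, so $u(\eta,\sigma) = e^{-8 \sigma} \sin(2 \eta) + 2 e^{-18 \sigma} \sin(3 \eta) + 3 e^{-32 \sigma} \sin(4 \eta)$.
Substituting back $\eta = x - t$, $\sigma = t$: $T(x,t) = u(x - t, t)$.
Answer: $T(x, t) = - e^{-8 t} \sin(2 t - 2 x) - 2 e^{-18 t} \sin(3 t - 3 x) - 3 e^{-32 t} \sin(4 t - 4 x)$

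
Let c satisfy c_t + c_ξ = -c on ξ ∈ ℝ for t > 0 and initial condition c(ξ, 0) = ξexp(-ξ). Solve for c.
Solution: Substitute c = exp(-ξ)u, i.e. u = exp(ξ)c.
By the product rule, c_ξ = exp(-ξ)(u_ξ - u), c_t = exp(-ξ)u_t.
Substituting into the PDE and dividing by exp(-ξ): u_t + (u_ξ - u) = -u.
The lower-order terms cancel, leaving the standard advection equation u_t + u_ξ = 0.
Initial data for u: u(ξ,0) = exp(ξ)c(ξ,0) = ξ.
Solve for u:
  By method of characteristics (waves move right with speed 1):
  Along characteristics ξ - t = const, u is constant, so u(ξ,t) = f(ξ - t) with f = u(·, 0).
Hence u(ξ,t) = -t + ξ.
Transform back: c(ξ,t) = exp(-ξ)u(ξ,t).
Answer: c(ξ, t) = -texp(-ξ) + ξexp(-ξ)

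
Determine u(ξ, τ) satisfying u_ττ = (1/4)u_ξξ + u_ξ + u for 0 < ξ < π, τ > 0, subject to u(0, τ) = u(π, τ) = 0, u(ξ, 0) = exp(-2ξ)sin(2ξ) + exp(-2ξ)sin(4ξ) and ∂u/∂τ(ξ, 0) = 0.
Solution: Substitute u = exp(-2ξ)w, i.e. w = exp(2ξ)u.
By the product rule, u_ξ = exp(-2ξ)(w_ξ - 2w), u_ξξ = exp(-2ξ)(w_ξξ - 4w_ξ + 4w), u_ττ = exp(-2ξ)w_ττ.
Substituting into the PDE and dividing by exp(-2ξ): w_ττ = (1/4)(w_ξξ - 4w_ξ + 4w) + (w_ξ - 2w) + w.
The lower-order terms cancel, leaving the standard wave equation w_ττ = (1/4)w_ξξ.
Initial data for w: w(ξ,0) = exp(2ξ)u(ξ,0) = sin(2ξ) + sin(4ξ); w_τ(ξ,0) = exp(2ξ)u_τ(ξ,0) = 0. The boundary conditions carry over: w(0,τ) = w(π,τ) = 0.
Solve for w:
  Using separation of variables w = X(ξ)T(τ):
  Eigenfunctions: sin(nξ), n = 1, 2, 3, ...
  General solution: w(ξ, τ) = Σ [A_n cos(n τ/2) + B_n sin(n τ/2)] sin(nξ)
  From w(ξ,0) = sin(2ξ) + sin(4ξ): A_2=1, A_4=1. From w_τ(ξ,0) = 0: all B_n = 0.
Hence w(ξ,τ) = sin(2ξ)cos(τ) + sin(4ξ)cos(2τ).
Transform back: u(ξ,τ) = exp(-2ξ)w(ξ,τ).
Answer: u(ξ, τ) = exp(-2ξ)sin(2ξ)cos(τ) + exp(-2ξ)sin(4ξ)cos(2τ)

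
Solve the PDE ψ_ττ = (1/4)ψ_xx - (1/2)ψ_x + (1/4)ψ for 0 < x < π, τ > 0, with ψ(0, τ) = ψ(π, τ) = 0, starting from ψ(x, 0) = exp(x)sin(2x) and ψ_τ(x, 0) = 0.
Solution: Substitute ψ = exp(x)u.
Then ψ_x = exp(x)(u_x + u), ψ_xx = exp(x)(u_xx + 2u_x + u), ψ_ττ = exp(x)u_ττ; substituting and dividing by exp(x), the lower-order terms cancel: u_ττ = (1/4)u_xx (standard wave equation).
Data for u: u(x,0) = exp(-x)ψ(x,0) = sin(2x); u_τ(x,0) = exp(-x)ψ_τ(x,0) = 0. The boundary conditions carry over: u(0,τ) = u(π,τ) = 0.
Separating variables: u = Σ [A_n cos(ω_n τ) + B_n sin(ω_n τ)] sin(nx), ω_n = n/2. From ICs: A_2=1.
So u(x,τ) = sin(2x)cos(τ), and ψ(x,τ) = exp(x)u(x,τ).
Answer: ψ(x, τ) = exp(x)sin(2x)cos(τ)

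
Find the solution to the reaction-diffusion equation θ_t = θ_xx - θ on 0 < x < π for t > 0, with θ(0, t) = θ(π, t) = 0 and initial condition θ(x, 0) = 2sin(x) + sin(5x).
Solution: Substitute θ = exp(-t)u.
Then θ_t = exp(-t)(u_t - u), θ_xx = exp(-t)u_xx; substituting and dividing by exp(-t), the lower-order terms cancel: u_t = u_xx (standard heat equation).
Data for u: u(x,0) = θ(x,0) = 2sin(x) + sin(5x). The boundary conditions carry over: u(0,t) = u(π,t) = 0.
Separating variables: u = Σ c_n exp(-n²t) sin(nx). From u(x,0) = 2sin(x) + sin(5x): c_1=2, c_5=1.
So u(x,t) = 2exp(-t)sin(x) + exp(-25t)sin(5x), and θ(x,t) = exp(-t)u(x,t).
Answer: θ(x, t) = 2exp(-2t)sin(x) + exp(-26t)sin(5x)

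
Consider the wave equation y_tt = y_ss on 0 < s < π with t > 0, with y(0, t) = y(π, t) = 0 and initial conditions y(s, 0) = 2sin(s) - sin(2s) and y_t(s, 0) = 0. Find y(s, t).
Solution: Separating variables: y = Σ [A_n cos(ω_n t) + B_n sin(ω_n t)] sin(ns), ω_n = n. From ICs: A_1=2, A_2=-1.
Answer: y(s, t) = 2sin(s)cos(t) - sin(2s)cos(2t)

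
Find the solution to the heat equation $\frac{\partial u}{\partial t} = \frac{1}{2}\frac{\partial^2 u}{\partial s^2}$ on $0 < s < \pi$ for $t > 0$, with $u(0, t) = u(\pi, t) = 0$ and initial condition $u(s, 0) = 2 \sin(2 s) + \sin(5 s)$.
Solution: Using separation of variables $u = X(s)T(t)$:
Eigenfunctions: $\sin(ns)$, $n = 1, 2, 3, \ldots$
General solution: $u(s, t) = \sum c_n \sin(ns) e^{-n^2 t/2}$
Matching $u(s,0) = 2 \sin(2 s) + \sin(5 s)$ term by term: $c_2=2, c_5=1$.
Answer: $u(s, t) = 2 e^{-2 t} \sin(2 s) + e^{-25 t/2} \sin(5 s)$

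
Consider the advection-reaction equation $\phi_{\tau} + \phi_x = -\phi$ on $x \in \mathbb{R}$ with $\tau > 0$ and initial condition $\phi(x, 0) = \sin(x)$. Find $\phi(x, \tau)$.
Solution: Substitute $\phi = e^{-\tau}u$.
Then $\phi_{\tau} = e^{-\tau}(u_{\tau} - u)$, $\phi_x = e^{-\tau}u_x$; substituting and dividing by $e^{-\tau}$, the lower-order terms cancel: $u_{\tau} + u_x = 0$ (standard advection equation).
Data for $u$: $u(x,0) = \phi(x,0) = \sin(x)$.
By characteristics ($dx/d\tau = 1$), $u(x,\tau) = f(x - \tau)$ with $f = u( \cdot , 0)$.
So $u(x,\tau) = \sin(x - \tau)$, and $\phi(x,\tau) = e^{-\tau}u(x,\tau)$.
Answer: $\phi(x, \tau) = - e^{-\tau} \sin(\tau - x)$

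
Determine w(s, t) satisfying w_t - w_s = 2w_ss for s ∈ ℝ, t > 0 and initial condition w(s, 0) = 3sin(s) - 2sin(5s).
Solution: Moving frame: η = s + t, σ = t, w = u(η,σ), so w_t = u_σ + u_η and w_ss = u_ηη.
Hence w_t - w_s = u_σ and the PDE becomes the heat equation u_σ = 2u_ηη on η ∈ ℝ.
Initial data: u(η,0) = w(η,0) = 3sin(η) - 2sin(5η). Each mode sin(nη) decays as exp(-2n²σ) on ℝ, so u(η,σ) = Σ c_n exp(-2n²σ) sin(nη) with c_1=3, c_5=-2: u(η,σ) = 3exp(-2σ)sin(η) - 2exp(-50σ)sin(5η).
Substituting back: w(s,t) = u(s + t, t).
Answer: w(s, t) = 3exp(-2t)sin(s + t) - 2exp(-50t)sin(5s + 5t)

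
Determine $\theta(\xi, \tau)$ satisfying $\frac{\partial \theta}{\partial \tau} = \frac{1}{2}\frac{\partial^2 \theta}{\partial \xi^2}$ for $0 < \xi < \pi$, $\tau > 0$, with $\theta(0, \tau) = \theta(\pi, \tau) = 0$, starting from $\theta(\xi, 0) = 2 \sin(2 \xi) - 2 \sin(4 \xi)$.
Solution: Using separation of variables $\theta = X(\xi)G(\tau)$:
Eigenfunctions: $\sin(n\xi)$, $n = 1, 2, 3, \ldots$
General solution: $\theta(\xi, \tau) = \sum c_n \sin(n\xi) e^{-n^2 \tau/2}$
Matching $\theta(\xi,0) = 2 \sin(2 \xi) - 2 \sin(4 \xi)$ term by term: $c_2=2, c_4=-2$.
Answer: $\theta(\xi, \tau) = 2 e^{-2 \tau} \sin(2 \xi) - 2 e^{-8 \tau} \sin(4 \xi)$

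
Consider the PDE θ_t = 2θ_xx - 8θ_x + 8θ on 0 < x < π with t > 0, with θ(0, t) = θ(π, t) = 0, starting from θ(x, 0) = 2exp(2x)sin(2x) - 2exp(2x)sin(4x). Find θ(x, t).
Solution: Substitute θ = exp(2x)u.
Then θ_x = exp(2x)(u_x + 2u), θ_xx = exp(2x)(u_xx + 4u_x + 4u), θ_t = exp(2x)u_t; substituting and dividing by exp(2x), the lower-order terms cancel: u_t = 2u_xx (standard heat equation).
Data for u: u(x,0) = exp(-2x)θ(x,0) = 2sin(2x) - 2sin(4x). The boundary conditions carry over: u(0,t) = u(π,t) = 0.
Separating variables: u = Σ c_n exp(-2n²t) sin(nx). From u(x,0) = 2sin(2x) - 2sin(4x): c_2=2, c_4=-2.
So u(x,t) = 2exp(-8t)sin(2x) - 2exp(-32t)sin(4x), and θ(x,t) = exp(2x)u(x,t).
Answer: θ(x, t) = 2exp(-8t)exp(2x)sin(2x) - 2exp(-32t)exp(2x)sin(4x)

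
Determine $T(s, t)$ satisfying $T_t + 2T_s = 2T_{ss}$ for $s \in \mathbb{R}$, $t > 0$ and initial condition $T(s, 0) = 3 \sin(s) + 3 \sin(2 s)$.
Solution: Change to a moving frame: let $\eta = s - 2t$, $\sigma = t$ and write $T(s,t) = u(\eta,\sigma)$.
By the chain rule $T_t = u_{\sigma} - 2u_{\eta}$, $T_s = u_{\eta}$, $T_{ss} = u_{\eta\eta}$.
Then $T_t + 2T_s = u_{\sigma}$: the advection term cancels and the PDE becomes the heat equation $u_{\sigma} = 2u_{\eta\eta}$ on $\eta \in \mathbb{R}$.
Initial data: $u(\eta,0) = T(\eta,0) = 3 \sin(\eta) + 3 \sin(2 \eta)$.
On $\eta \in \mathbb{R}$ each mode satisfies $(\sin(n\eta))'' = -n^2 \sin(n\eta)$, so $e^{-2n^2\sigma} \sin(n\eta)$ solves the heat equation; by superposition $u(\eta,\sigma) = \sum c_n e^{-2n^2\sigma} \sin(n\eta)$.
Reading off the coefficients: $c_1=3, c_2=3$, so $u(\eta,\sigma) = 3 e^{-2 \sigma} \sin(\eta) + 3 e^{-8 \sigma} \sin(2 \eta)$.
Substituting back $\eta = s - 2t$, $\sigma = t$: $T(s,t) = u(s - 2t, t)$.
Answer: $T(s, t) = 3 e^{-2 t} \sin(s - 2 t) + 3 e^{-8 t} \sin(2 s - 4 t)$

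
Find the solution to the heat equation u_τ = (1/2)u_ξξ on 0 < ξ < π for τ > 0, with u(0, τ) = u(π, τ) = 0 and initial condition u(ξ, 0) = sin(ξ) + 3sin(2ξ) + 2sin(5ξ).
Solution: Separating variables: u = Σ c_n exp(-n²τ/2) sin(nξ). From u(ξ,0) = sin(ξ) + 3sin(2ξ) + 2sin(5ξ): c_1=1, c_2=3, c_5=2.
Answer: u(ξ, τ) = 3exp(-2τ)sin(2ξ) + exp(-τ/2)sin(ξ) + 2exp(-25τ/2)sin(5ξ)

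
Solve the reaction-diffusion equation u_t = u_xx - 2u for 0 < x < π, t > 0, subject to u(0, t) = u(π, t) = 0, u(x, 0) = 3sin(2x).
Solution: Substitute u = exp(-2t)w.
Then u_t = exp(-2t)(w_t - 2w), u_xx = exp(-2t)w_xx; substituting and dividing by exp(-2t), the lower-order terms cancel: w_t = w_xx (standard heat equation).
Data for w: w(x,0) = u(x,0) = 3sin(2x). The boundary conditions carry over: w(0,t) = w(π,t) = 0.
Separating variables: w = Σ c_n exp(-n²t) sin(nx). From w(x,0) = 3sin(2x): c_2=3.
So w(x,t) = 3exp(-4t)sin(2x), and u(x,t) = exp(-2t)w(x,t).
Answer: u(x, t) = 3exp(-6t)sin(2x)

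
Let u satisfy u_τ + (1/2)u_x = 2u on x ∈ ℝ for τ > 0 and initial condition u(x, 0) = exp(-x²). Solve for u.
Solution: Substitute u = exp(2τ)w.
Then u_τ = exp(2τ)(w_τ + 2w), u_x = exp(2τ)w_x; substituting and dividing by exp(2τ), the lower-order terms cancel: w_τ + (1/2)w_x = 0 (standard advection equation).
Data for w: w(x,0) = u(x,0) = exp(-x²).
By characteristics (dx/dτ = 1/2), w(x,τ) = f(x - (1/2)τ) with f = w(·, 0).
So w(x,τ) = exp(-(x - τ/2)²), and u(x,τ) = exp(2τ)w(x,τ).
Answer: u(x, τ) = exp(2τ)exp(-(x - τ/2)²)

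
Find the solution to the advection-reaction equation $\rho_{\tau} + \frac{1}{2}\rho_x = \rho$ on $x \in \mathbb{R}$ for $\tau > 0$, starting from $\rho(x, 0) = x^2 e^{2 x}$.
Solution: Substitute $\rho = e^{2x}u$, i.e. $u = e^{-2x}\rho$.
By the product rule, $\rho_x = e^{2x}(u_x + 2u)$, $\rho_{\tau} = e^{2x}u_{\tau}$.
Substituting into the PDE and dividing by $e^{2x}$: $u_{\tau} + \frac{1}{2}(u_x + 2u) = u$.
The lower-order terms cancel, leaving the standard advection equation $u_{\tau} + \frac{1}{2}u_x = 0$.
Initial data for $u$: $u(x,0) = e^{-2x}\rho(x,0) = x^2$.
Solve for $u$:
  By method of characteristics (waves move right with speed 1/2):
  Along characteristics $x - \frac{1}{2}\tau =$ const, $u$ is constant, so $u(x,\tau) = f(x - \frac{1}{2}\tau)$ with $f = u( \cdot , 0)$.
Hence $u(x,\tau) = x^2 - x \tau + \frac{1}{4} \tau^2$.
Transform back: $\rho(x,\tau) = e^{2x}u(x,\tau)$.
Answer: $\rho(x, \tau) = \frac{1}{4} \tau^2 e^{2 x} -  \tau x e^{2 x} + x^2 e^{2 x}$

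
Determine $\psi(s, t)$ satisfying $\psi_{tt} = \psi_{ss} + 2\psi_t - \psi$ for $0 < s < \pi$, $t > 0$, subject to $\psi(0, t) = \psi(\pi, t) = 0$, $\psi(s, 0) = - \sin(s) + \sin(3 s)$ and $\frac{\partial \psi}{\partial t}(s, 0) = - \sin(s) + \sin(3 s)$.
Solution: Substitute $\psi = e^{t}u$.
Then $\psi_t = e^{t}(u_t + u)$, $\psi_{tt} = e^{t}(u_{tt} + 2u_t + u)$, $\psi_{ss} = e^{t}u_{ss}$; substituting and dividing by $e^{t}$, the lower-order terms cancel: $u_{tt} = u_{ss}$ (standard wave equation).
Data for $u$: $u(s,0) = \psi(s,0) = - \sin(s) + \sin(3 s)$; $u_t(s,0) = \psi_t(s,0) - \psi(s,0) = 0$. The boundary conditions carry over: $u(0,t) = u(\pi,t) = 0$.
Separating variables: $u = \sum [A_n \cos(\omega_n t) + B_n \sin(\omega_n t)] \sin(ns)$, $\omega_n = n$. From ICs: $A_1=-1, A_3=1$.
So $u(s,t) = - \sin(s) \cos(t) + \sin(3 s) \cos(3 t)$, and $\psi(s,t) = e^{t}u(s,t)$.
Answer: $\psi(s, t) = - e^{t} \sin(s) \cos(t) + e^{t} \sin(3 s) \cos(3 t)$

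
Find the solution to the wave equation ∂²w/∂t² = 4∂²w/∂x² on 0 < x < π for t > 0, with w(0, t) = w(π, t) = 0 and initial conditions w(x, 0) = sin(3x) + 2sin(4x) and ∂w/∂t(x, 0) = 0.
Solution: Using separation of variables w = X(x)T(t):
Eigenfunctions: sin(nx), n = 1, 2, 3, ...
General solution: w(x, t) = Σ [A_n cos(2n t) + B_n sin(2n t)] sin(nx)
From w(x,0) = sin(3x) + 2sin(4x): A_3=1, A_4=2. From w_t(x,0) = 0: all B_n = 0.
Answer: w(x, t) = sin(3x)cos(6t) + 2sin(4x)cos(8t)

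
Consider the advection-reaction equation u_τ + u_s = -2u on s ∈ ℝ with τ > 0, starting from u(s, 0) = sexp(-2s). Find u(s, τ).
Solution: Substitute u = exp(-2s)w.
Then u_s = exp(-2s)(w_s - 2w), u_τ = exp(-2s)w_τ; substituting and dividing by exp(-2s), the lower-order terms cancel: w_τ + w_s = 0 (standard advection equation).
Data for w: w(s,0) = exp(2s)u(s,0) = s.
By characteristics (ds/dτ = 1), w(s,τ) = f(s - τ) with f = w(·, 0).
So w(s,τ) = s - τ, and u(s,τ) = exp(-2s)w(s,τ).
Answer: u(s, τ) = sexp(-2s) - τexp(-2s)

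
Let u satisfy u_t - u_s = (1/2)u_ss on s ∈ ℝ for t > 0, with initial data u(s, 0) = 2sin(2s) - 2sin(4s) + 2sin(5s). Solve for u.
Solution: Moving frame: η = s + t, σ = t, u = w(η,σ), so u_t = w_σ + w_η and u_ss = w_ηη.
Hence u_t - u_s = w_σ and the PDE becomes the heat equation w_σ = (1/2)w_ηη on η ∈ ℝ.
Initial data: w(η,0) = u(η,0) = 2sin(2η) - 2sin(4η) + 2sin(5η). Each mode sin(nη) decays as exp(-n²σ/2) on ℝ, so w(η,σ) = Σ c_n exp(-n²σ/2) sin(nη) with c_2=2, c_4=-2, c_5=2: w(η,σ) = 2exp(-2σ)sin(2η) - 2exp(-8σ)sin(4η) + 2exp(-25σ/2)sin(5η).
Substituting back: u(s,t) = w(s + t, t).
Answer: u(s, t) = 2exp(-2t)sin(2s + 2t) - 2exp(-8t)sin(4s + 4t) + 2exp(-25t/2)sin(5s + 5t)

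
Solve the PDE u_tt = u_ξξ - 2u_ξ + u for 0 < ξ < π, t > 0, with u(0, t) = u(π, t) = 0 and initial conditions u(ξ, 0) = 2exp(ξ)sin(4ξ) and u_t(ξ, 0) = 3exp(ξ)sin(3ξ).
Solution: Substitute u = exp(ξ)w, i.e. w = exp(-ξ)u.
By the product rule, u_ξ = exp(ξ)(w_ξ + w), u_ξξ = exp(ξ)(w_ξξ + 2w_ξ + w), u_tt = exp(ξ)w_tt.
Substituting into the PDE and dividing by exp(ξ): w_tt = (w_ξξ + 2w_ξ + w) - 2(w_ξ + w) + w.
The lower-order terms cancel, leaving the standard wave equation w_tt = w_ξξ.
Initial data for w: w(ξ,0) = exp(-ξ)u(ξ,0) = 2sin(4ξ); w_t(ξ,0) = exp(-ξ)u_t(ξ,0) = 3sin(3ξ). The boundary conditions carry over: w(0,t) = w(π,t) = 0.
Solve for w:
  Using separation of variables w = X(ξ)T(t):
  Eigenfunctions: sin(nξ), n = 1, 2, 3, ...
  General solution: w(ξ, t) = Σ [A_n cos(n t) + B_n sin(n t)] sin(nξ)
  From w(ξ,0) = 2sin(4ξ): A_4=2. From w_t(ξ,0) = 3sin(3ξ), using w_t(ξ,0) = Σ ω_n B_n sin(nξ) with ω_n = n: B_3 = 3/3 = 1.
Hence w(ξ,t) = sin(3t)sin(3ξ) + 2sin(4ξ)cos(4t).
Transform back: u(ξ,t) = exp(ξ)w(ξ,t).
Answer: u(ξ, t) = exp(ξ)sin(3t)sin(3ξ) + 2exp(ξ)sin(4ξ)cos(4t)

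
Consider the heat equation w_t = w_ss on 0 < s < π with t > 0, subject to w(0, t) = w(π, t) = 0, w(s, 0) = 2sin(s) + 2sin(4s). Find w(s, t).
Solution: Using separation of variables w = X(s)T(t):
Eigenfunctions: sin(ns), n = 1, 2, 3, ...
General solution: w(s, t) = Σ c_n sin(ns) exp(-n² t)
Matching w(s,0) = 2sin(s) + 2sin(4s) term by term: c_1=2, c_4=2.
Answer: w(s, t) = 2exp(-t)sin(s) + 2exp(-16t)sin(4s)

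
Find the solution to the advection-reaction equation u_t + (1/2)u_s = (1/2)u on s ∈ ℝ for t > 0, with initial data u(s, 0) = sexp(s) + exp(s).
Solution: Substitute u = exp(s)w, i.e. w = exp(-s)u.
By the product rule, u_s = exp(s)(w_s + w), u_t = exp(s)w_t.
Substituting into the PDE and dividing by exp(s): w_t + (1/2)(w_s + w) = (1/2)w.
The lower-order terms cancel, leaving the standard advection equation w_t + (1/2)w_s = 0.
Initial data for w: w(s,0) = exp(-s)u(s,0) = s + 1.
Solve for w:
  By method of characteristics (waves move right with speed 1/2):
  Along characteristics s - (1/2)t = const, w is constant, so w(s,t) = f(s - (1/2)t) with f = w(·, 0).
Hence w(s,t) = s - (1/2)t + 1.
Transform back: u(s,t) = exp(s)w(s,t).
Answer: u(s, t) = sexp(s) - (1/2)texp(s) + exp(s)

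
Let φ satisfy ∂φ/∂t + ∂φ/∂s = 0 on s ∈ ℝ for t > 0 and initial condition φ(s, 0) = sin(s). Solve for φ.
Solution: By characteristics (ds/dt = 1), φ(s,t) = f(s - t) with f = φ(·, 0).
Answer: φ(s, t) = sin(s - t)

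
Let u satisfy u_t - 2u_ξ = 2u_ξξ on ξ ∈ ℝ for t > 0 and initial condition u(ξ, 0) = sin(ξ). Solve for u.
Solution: Change to a moving frame: let η = ξ + 2t, σ = t and write u(ξ,t) = w(η,σ).
By the chain rule u_t = w_σ + 2w_η, u_ξ = w_η, u_ξξ = w_ηη.
Then u_t - 2u_ξ = w_σ: the advection term cancels and the PDE becomes the heat equation w_σ = 2w_ηη on η ∈ ℝ.
Initial data: w(η,0) = u(η,0) = sin(η).
On η ∈ ℝ each mode satisfies (sin(nη))″ = -n² sin(nη), so exp(-2n²σ) sin(nη) solves the heat equation; by superposition w(η,σ) = Σ c_n exp(-2n²σ) sin(nη).
Reading off the coefficients: c_1=1, so w(η,σ) = exp(-2σ)sin(η).
Substituting back η = ξ + 2t, σ = t: u(ξ,t) = w(ξ + 2t, t).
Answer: u(ξ, t) = exp(-2t)sin(2t + ξ)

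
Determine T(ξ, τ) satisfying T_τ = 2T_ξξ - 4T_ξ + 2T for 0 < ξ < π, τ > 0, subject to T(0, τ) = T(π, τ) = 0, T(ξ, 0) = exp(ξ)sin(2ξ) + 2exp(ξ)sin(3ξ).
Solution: Substitute T = exp(ξ)u.
Then T_ξ = exp(ξ)(u_ξ + u), T_ξξ = exp(ξ)(u_ξξ + 2u_ξ + u), T_τ = exp(ξ)u_τ; substituting and dividing by exp(ξ), the lower-order terms cancel: u_τ = 2u_ξξ (standard heat equation).
Data for u: u(ξ,0) = exp(-ξ)T(ξ,0) = sin(2ξ) + 2sin(3ξ). The boundary conditions carry over: u(0,τ) = u(π,τ) = 0.
Separating variables: u = Σ c_n exp(-2n²τ) sin(nξ). From u(ξ,0) = sin(2ξ) + 2sin(3ξ): c_2=1, c_3=2.
So u(ξ,τ) = exp(-8τ)sin(2ξ) + 2exp(-18τ)sin(3ξ), and T(ξ,τ) = exp(ξ)u(ξ,τ).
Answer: T(ξ, τ) = exp(ξ)exp(-8τ)sin(2ξ) + 2exp(ξ)exp(-18τ)sin(3ξ)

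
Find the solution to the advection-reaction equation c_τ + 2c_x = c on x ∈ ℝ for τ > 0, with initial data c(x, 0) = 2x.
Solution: Substitute c = exp(τ)u, i.e. u = exp(-τ)c.
By the product rule, c_τ = exp(τ)(u_τ + u), c_x = exp(τ)u_x.
Substituting into the PDE and dividing by exp(τ): u_τ + u + 2u_x = u.
The lower-order terms cancel, leaving the standard advection equation u_τ + 2u_x = 0.
Initial data for u: u(x,0) = c(x,0) = 2x.
Solve for u:
  By method of characteristics (waves move right with speed 2):
  Along characteristics x - 2τ = const, u is constant, so u(x,τ) = f(x - 2τ) with f = u(·, 0).
Hence u(x,τ) = 2x - 4τ.
Transform back: c(x,τ) = exp(τ)u(x,τ).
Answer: c(x, τ) = 2xexp(τ) - 4τexp(τ)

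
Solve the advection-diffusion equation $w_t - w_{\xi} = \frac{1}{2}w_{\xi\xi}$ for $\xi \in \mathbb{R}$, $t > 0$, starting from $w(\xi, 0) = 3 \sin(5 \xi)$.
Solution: Change to a moving frame: let $\eta = \xi + t$, $\sigma = t$ and write $w(\xi,t) = u(\eta,\sigma)$.
By the chain rule $w_t = u_{\sigma} + u_{\eta}$, $w_{\xi} = u_{\eta}$, $w_{\xi\xi} = u_{\eta\eta}$.
Then $w_t - w_{\xi} = u_{\sigma}$: the advection term cancels and the PDE becomes the heat equation $u_{\sigma} = \frac{1}{2}u_{\eta\eta}$ on $\eta \in \mathbb{R}$.
Initial data: $u(\eta,0) = w(\eta,0) = 3 \sin(5 \eta)$.
On $\eta \in \mathbb{R}$ each mode satisfies $(\sin(n\eta))'' = -n^2 \sin(n\eta)$, so $e^{-n^2\sigma/2} \sin(n\eta)$ solves the heat equation; by superposition $u(\eta,\sigma) = \sum c_n e^{-n^2\sigma/2} \sin(n\eta)$.
Reading off the coefficients: $c_5=3$, so $u(\eta,\sigma) = 3 e^{-25 \sigma/2} \sin(5 \eta)$.
Substituting back $\eta = \xi + t$, $\sigma = t$: $w(\xi,t) = u(\xi + t, t)$.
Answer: $w(\xi, t) = 3 e^{-25 t/2} \sin(5 \xi + 5 t)$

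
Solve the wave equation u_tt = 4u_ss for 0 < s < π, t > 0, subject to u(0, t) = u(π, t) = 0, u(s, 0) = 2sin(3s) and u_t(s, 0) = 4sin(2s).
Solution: Separating variables: u = Σ [A_n cos(ω_n t) + B_n sin(ω_n t)] sin(ns), ω_n = 2n. From ICs (B_n = velocity coefficient / ω_n): A_3=2, B_2=1.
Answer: u(s, t) = sin(2s)sin(4t) + 2sin(3s)cos(6t)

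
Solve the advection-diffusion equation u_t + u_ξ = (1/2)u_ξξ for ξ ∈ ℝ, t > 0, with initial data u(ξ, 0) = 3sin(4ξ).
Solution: Change to a moving frame: let η = ξ - t, σ = t and write u(ξ,t) = w(η,σ).
By the chain rule u_t = w_σ - w_η, u_ξ = w_η, u_ξξ = w_ηη.
Then u_t + u_ξ = w_σ: the advection term cancels and the PDE becomes the heat equation w_σ = (1/2)w_ηη on η ∈ ℝ.
Initial data: w(η,0) = u(η,0) = 3sin(4η).
On η ∈ ℝ each mode satisfies (sin(nη))″ = -n² sin(nη), so exp(-n²σ/2) sin(nη) solves the heat equation; by superposition w(η,σ) = Σ c_n exp(-n²σ/2) sin(nη).
Reading off the coefficients: c_4=3, so w(η,σ) = 3exp(-8σ)sin(4η).
Substituting back η = ξ - t, σ = t: u(ξ,t) = w(ξ - t, t).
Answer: u(ξ, t) = -3exp(-8t)sin(4t - 4ξ)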